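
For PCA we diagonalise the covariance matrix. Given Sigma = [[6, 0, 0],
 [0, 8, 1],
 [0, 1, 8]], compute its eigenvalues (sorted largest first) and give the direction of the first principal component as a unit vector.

Step 1 — characteristic polynomial p(λ) = det(λI - Sigma) = λ³ - tr·λ² + c_1·λ - det, where tr = trace, c_1 = sum of the principal 2×2 minors, det = det(Sigma):
  tr = 6 + 8 + 8 = 22,
  c_1 = (6·8 - (0)²) + (6·8 - (0)²) + (8·8 - (1)²) = 48 + 48 + 63 = 159,
  det = 6·(8·8 - (1)²) - (0)·((0)·8 - (1)·(0)) + (0)·((0)·(1) - 8·(0)) = 6·(63) - (0)·(0) + (0)·(0) = 378.
  So p(λ) = λ³ - 22λ² + 159λ - 378.
Step 2 — look for an integer root (rational root theorem: any rational root is an integer divisor of 378). Testing λ = 6:
  p(6) = 216 - 792 + 954 - 378 = 0  ✓
  Dividing out (λ - 6): p(λ) = (λ - 6)(λ² - 16λ + 63).
Step 3 — remaining eigenvalues from the quadratic λ² - 16λ + 63 = 0:
  Δ = 16² - 4·63 = 256 - 252 = 4,  λ = (16 ± √4)/2 = (16 ± 2)/2 = 9 or 7.
  Sorted: λ_1 = 9,  λ_2 = 7,  λ_3 = 6  (check: sum = 22 = tr ✓).

Step 4 — unit eigenvector for λ_1 = 9: v spans the null space of (Sigma - λ_1 I), whose rows are
  r_1 = (-3, 0, 0),  r_2 = (0, -1, 1),  r_3 = (0, 1, -1).
  v is orthogonal to every row, so take v ∝ r_1 × r_2 = ((0)·(1) - (0)·(-1), (0)·(0) - (-3)·(1), (-3)·(-1) - (0)·(0)) = (0, 3, 3).
  Rescale (divide by 3): u = (0, 1, 1).
  ||u|| = √((0)² + (1)² + (1)²) = √(2) ≈ 1.4142,  v_1 = u/||u|| ≈ (0, 0.7071, 0.7071) (||v_1|| = 1).

λ_1 = 9,  λ_2 = 7,  λ_3 = 6;  v_1 ≈ (0, 0.7071, 0.7071)


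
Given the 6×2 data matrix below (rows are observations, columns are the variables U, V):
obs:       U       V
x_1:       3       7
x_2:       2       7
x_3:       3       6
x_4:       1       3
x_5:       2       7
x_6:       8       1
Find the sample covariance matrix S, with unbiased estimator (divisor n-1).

Step 1 — column means:
  mean(U) = (3 + 2 + 3 + 1 + 2 + 8) / 6 = 19/6 = 3.1667
  mean(V) = (7 + 7 + 6 + 3 + 7 + 1) / 6 = 31/6 = 5.1667

Step 2 — sample covariance S[i,j] = (1/(n-1)) · Σ_k (x_{k,i} - mean_i) · (x_{k,j} - mean_j), with n-1 = 5.
  S[U,U] = ((-0.1667)·(-0.1667) + (-1.1667)·(-1.1667) + (-0.1667)·(-0.1667) + (-2.1667)·(-2.1667) + (-1.1667)·(-1.1667) + (4.8333)·(4.8333)) / 5 = 30.8333/5 = 6.1667
  S[U,V] = ((-0.1667)·(1.8333) + (-1.1667)·(1.8333) + (-0.1667)·(0.8333) + (-2.1667)·(-2.1667) + (-1.1667)·(1.8333) + (4.8333)·(-4.1667)) / 5 = -20.1667/5 = -4.0333
  S[V,V] = ((1.8333)·(1.8333) + (1.8333)·(1.8333) + (0.8333)·(0.8333) + (-2.1667)·(-2.1667) + (1.8333)·(1.8333) + (-4.1667)·(-4.1667)) / 5 = 32.8333/5 = 6.5667

S is symmetric (S[j,i] = S[i,j]). Assembling:

S = [[6.1667, -4.0333],
 [-4.0333, 6.5667]]


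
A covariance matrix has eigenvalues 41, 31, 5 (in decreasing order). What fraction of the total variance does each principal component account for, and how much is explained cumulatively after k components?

Step 1 — total variance = trace(Sigma) = Σ λ_i = 41 + 31 + 5 = 77.

Step 2 — fraction explained by component i = λ_i / Σ λ:
  PC1: 41/77 = 0.5325
  PC2: 31/77 = 0.4026
  PC3: 5/77 = 0.0649

Step 3 — cumulative fraction after k components = (λ_1 + ... + λ_k) / Σ λ:
  k = 1: 41/77 = 0.5325
  k = 2: (41 + 31)/77 = 72/77 = 0.9351
  k = 3: (41 + 31 + 5)/77 = 77/77 = 1

Summary (fraction, with percent):

explained: PC1 0.5325 (53.25%), PC2 0.4026 (40.26%), PC3 0.0649 (6.49%);  cumulative: 0.5325, 0.9351, 1


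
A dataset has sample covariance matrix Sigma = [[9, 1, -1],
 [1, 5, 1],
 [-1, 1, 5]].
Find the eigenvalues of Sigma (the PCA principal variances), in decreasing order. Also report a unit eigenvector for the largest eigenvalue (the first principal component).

Step 1 — characteristic polynomial p(λ) = det(λI - Sigma) = λ³ - tr·λ² + c_1·λ - det, where tr = trace, c_1 = sum of the principal 2×2 minors, det = det(Sigma):
  tr = 9 + 5 + 5 = 19,
  c_1 = (9·5 - (1)²) + (9·5 - (-1)²) + (5·5 - (1)²) = 44 + 44 + 24 = 112,
  det = 9·(5·5 - (1)²) - (1)·((1)·5 - (1)·(-1)) + (-1)·((1)·(1) - 5·(-1)) = 9·(24) - (1)·(6) + (-1)·(6) = 204.
  So p(λ) = λ³ - 19λ² + 112λ - 204.
Step 2 — look for an integer root (rational root theorem: any rational root is an integer divisor of 204). Testing λ = 6:
  p(6) = 216 - 684 + 672 - 204 = 0  ✓
  Dividing out (λ - 6): p(λ) = (λ - 6)(λ² - 13λ + 34).
Step 3 — remaining eigenvalues from the quadratic λ² - 13λ + 34 = 0:
  Δ = 13² - 4·34 = 169 - 136 = 33,  λ = (13 ± √33)/2 = (13 ± 5.7446)/2 ≈ 9.3723 or 3.6277.
  Sorted: λ_1 = 9.3723,  λ_2 = 6,  λ_3 = 3.6277  (check: sum = 19 = tr ✓).

Step 4 — unit eigenvector for λ_1 ≈ 9.3723: v spans the null space of (Sigma - λ_1 I), whose rows are
  r_1 = (-0.3723, 1, -1),  r_2 = (1, -4.3723, 1),  r_3 = (-1, 1, -4.3723).
  v is orthogonal to every row, so take v ∝ r_1 × r_2 = ((1)·(1) - (-1)·(-4.3723), (-1)·(1) - (-0.3723)·(1), (-0.3723)·(-4.3723) - (1)·(1)) ≈ (-3.3723, -0.6277, 0.6277).
  Rescale (multiply by -1 so the first nonzero entry is positive): u = (3.3723, 0.6277, -0.6277).
  ||u|| = √((3.3723)² + (0.6277)² + (-0.6277)²) = √(12.1603) ≈ 3.4872,  v_1 = u/||u|| ≈ (0.9671, 0.18, -0.18) (||v_1|| = 1).

λ_1 = 9.3723,  λ_2 = 6,  λ_3 = 3.6277;  v_1 ≈ (0.9671, 0.18, -0.18)


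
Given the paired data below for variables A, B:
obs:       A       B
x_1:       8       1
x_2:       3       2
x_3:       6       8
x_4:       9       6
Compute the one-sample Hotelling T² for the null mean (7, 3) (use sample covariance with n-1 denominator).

Step 1 — sample mean vector:
  mean(A) = (8 + 3 + 6 + 9) / 4 = 26/4 = 6.5
  mean(B) = (1 + 2 + 8 + 6) / 4 = 17/4 = 4.25
  x̄ = (6.5, 4.25),  deviation x̄ - mu_0 = (6.5, 4.25) - (7, 3) = (-0.5, 1.25).

Step 2 — sample covariance matrix, S[i,j] = (1/(n-1)) · Σ_k (x_{k,i} - mean_i) · (x_{k,j} - mean_j), divisor n-1 = 3:
  S[A,A] = ((1.5)·(1.5) + (-3.5)·(-3.5) + (-0.5)·(-0.5) + (2.5)·(2.5)) / 3 = 21/3 = 7
  S[A,B] = ((1.5)·(-3.25) + (-3.5)·(-2.25) + (-0.5)·(3.75) + (2.5)·(1.75)) / 3 = 5.5/3 = 1.8333
  S[B,B] = ((-3.25)·(-3.25) + (-2.25)·(-2.25) + (3.75)·(3.75) + (1.75)·(1.75)) / 3 = 32.75/3 = 10.9167
  S = [[7, 1.8333],
 [1.8333, 10.9167]].

Step 3 — invert S. det(S) = 7·10.9167 - (1.8333)² = 73.0556.
  S^{-1} = (1/det) · [[d, -b], [-b, a]] = [[0.1494, -0.0251],
 [-0.0251, 0.0958]].

Step 4 — quadratic form (x̄ - mu_0)^T · S^{-1} · (x̄ - mu_0):
  S^{-1} · (x̄ - mu_0) = (-0.1061, 0.1323),
  (x̄ - mu_0)^T · [...] = (-0.5)·(-0.1061) + (1.25)·(0.1323) = 0.2184.

Step 5 — scale by n: T² = 4 · 0.2184 = 0.8738.

T² ≈ 0.8738


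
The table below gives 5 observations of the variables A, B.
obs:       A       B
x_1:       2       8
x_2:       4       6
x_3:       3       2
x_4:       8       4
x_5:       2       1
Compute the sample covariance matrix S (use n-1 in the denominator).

Step 1 — column means:
  mean(A) = (2 + 4 + 3 + 8 + 2) / 5 = 19/5 = 3.8
  mean(B) = (8 + 6 + 2 + 4 + 1) / 5 = 21/5 = 4.2

Step 2 — sample covariance S[i,j] = (1/(n-1)) · Σ_k (x_{k,i} - mean_i) · (x_{k,j} - mean_j), with n-1 = 4.
  S[A,A] = ((-1.8)·(-1.8) + (0.2)·(0.2) + (-0.8)·(-0.8) + (4.2)·(4.2) + (-1.8)·(-1.8)) / 4 = 24.8/4 = 6.2
  S[A,B] = ((-1.8)·(3.8) + (0.2)·(1.8) + (-0.8)·(-2.2) + (4.2)·(-0.2) + (-1.8)·(-3.2)) / 4 = 0.2/4 = 0.05
  S[B,B] = ((3.8)·(3.8) + (1.8)·(1.8) + (-2.2)·(-2.2) + (-0.2)·(-0.2) + (-3.2)·(-3.2)) / 4 = 32.8/4 = 8.2

S is symmetric (S[j,i] = S[i,j]). Assembling:

S = [[6.2, 0.05],
 [0.05, 8.2]]


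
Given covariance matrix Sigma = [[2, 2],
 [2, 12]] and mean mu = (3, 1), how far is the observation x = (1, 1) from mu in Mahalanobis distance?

Step 1 — centre the observation: (x - mu) = (-2, 0).

Step 2 — invert Sigma. det(Sigma) = 2·12 - (2)² = 20.
  Sigma^{-1} = (1/det) · [[d, -b], [-b, a]] = [[0.6, -0.1],
 [-0.1, 0.1]].

Step 3 — form the quadratic (x - mu)^T · Sigma^{-1} · (x - mu):
  Sigma^{-1} · (x - mu) = (-1.2, 0.2).
  (x - mu)^T · [Sigma^{-1} · (x - mu)] = (-2)·(-1.2) + (0)·(0.2) = 2.4.

Step 4 — take square root: d = √(2.4) ≈ 1.5492.

d(x, mu) = √(2.4) ≈ 1.5492


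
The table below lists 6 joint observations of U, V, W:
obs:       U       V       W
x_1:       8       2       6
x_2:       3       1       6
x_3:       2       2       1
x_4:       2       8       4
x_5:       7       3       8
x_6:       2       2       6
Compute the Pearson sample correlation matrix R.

Step 1 — column means:
  mean(U) = (8 + 3 + 2 + 2 + 7 + 2) / 6 = 24/6 = 4
  mean(V) = (2 + 1 + 2 + 8 + 3 + 2) / 6 = 18/6 = 3
  mean(W) = (6 + 6 + 1 + 4 + 8 + 6) / 6 = 31/6 = 5.1667

Step 2 — sample variances and covariances s[i,j] = (1/(n-1)) · Σ_k (x_{k,i} - mean_i) · (x_{k,j} - mean_j), with n-1 = 5:
  s[U,U] = ((4)·(4) + (-1)·(-1) + (-2)·(-2) + (-2)·(-2) + (3)·(3) + (-2)·(-2)) / 5 = 38/5 = 7.6
  s[U,V] = ((4)·(-1) + (-1)·(-2) + (-2)·(-1) + (-2)·(5) + (3)·(0) + (-2)·(-1)) / 5 = -8/5 = -1.6
  s[U,W] = ((4)·(0.8333) + (-1)·(0.8333) + (-2)·(-4.1667) + (-2)·(-1.1667) + (3)·(2.8333) + (-2)·(0.8333)) / 5 = 20/5 = 4
  s[V,V] = ((-1)·(-1) + (-2)·(-2) + (-1)·(-1) + (5)·(5) + (0)·(0) + (-1)·(-1)) / 5 = 32/5 = 6.4
  s[V,W] = ((-1)·(0.8333) + (-2)·(0.8333) + (-1)·(-4.1667) + (5)·(-1.1667) + (0)·(2.8333) + (-1)·(0.8333)) / 5 = -5/5 = -1
  s[W,W] = ((0.8333)·(0.8333) + (0.8333)·(0.8333) + (-4.1667)·(-4.1667) + (-1.1667)·(-1.1667) + (2.8333)·(2.8333) + (0.8333)·(0.8333)) / 5 = 28.8333/5 = 5.7667
  Sample standard deviations s_i = √(s[i,i]):
  s(U) = √(7.6) = 2.7568
  s(V) = √(6.4) = 2.5298
  s(W) = √(5.7667) = 2.4014

Step 3 — r_{ij} = s_{ij} / (s_i · s_j):
  r[U,U] = 1 (diagonal).
  r[U,V] = -1.6 / (2.7568 · 2.5298) = -1.6 / 6.9742 = -0.2294
  r[U,W] = 4 / (2.7568 · 2.4014) = 4 / 6.6202 = 0.6042
  r[V,V] = 1 (diagonal).
  r[V,W] = -1 / (2.5298 · 2.4014) = -1 / 6.0751 = -0.1646
  r[W,W] = 1 (diagonal).

R is symmetric with unit diagonal. Assembling:

R = [[1, -0.2294, 0.6042],
 [-0.2294, 1, -0.1646],
 [0.6042, -0.1646, 1]]


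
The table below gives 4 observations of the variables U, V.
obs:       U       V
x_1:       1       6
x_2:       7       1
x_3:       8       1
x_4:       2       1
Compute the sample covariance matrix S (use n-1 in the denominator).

Step 1 — column means:
  mean(U) = (1 + 7 + 8 + 2) / 4 = 18/4 = 4.5
  mean(V) = (6 + 1 + 1 + 1) / 4 = 9/4 = 2.25

Step 2 — sample covariance S[i,j] = (1/(n-1)) · Σ_k (x_{k,i} - mean_i) · (x_{k,j} - mean_j), with n-1 = 3.
  S[U,U] = ((-3.5)·(-3.5) + (2.5)·(2.5) + (3.5)·(3.5) + (-2.5)·(-2.5)) / 3 = 37/3 = 12.3333
  S[U,V] = ((-3.5)·(3.75) + (2.5)·(-1.25) + (3.5)·(-1.25) + (-2.5)·(-1.25)) / 3 = -17.5/3 = -5.8333
  S[V,V] = ((3.75)·(3.75) + (-1.25)·(-1.25) + (-1.25)·(-1.25) + (-1.25)·(-1.25)) / 3 = 18.75/3 = 6.25

S is symmetric (S[j,i] = S[i,j]). Assembling:

S = [[12.3333, -5.8333],
 [-5.8333, 6.25]]


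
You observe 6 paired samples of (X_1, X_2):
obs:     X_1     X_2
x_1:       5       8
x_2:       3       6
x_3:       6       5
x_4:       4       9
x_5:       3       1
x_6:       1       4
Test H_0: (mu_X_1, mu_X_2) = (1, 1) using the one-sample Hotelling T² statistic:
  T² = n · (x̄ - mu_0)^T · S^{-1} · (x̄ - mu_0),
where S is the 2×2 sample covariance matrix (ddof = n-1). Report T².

Step 1 — sample mean vector:
  mean(X_1) = (5 + 3 + 6 + 4 + 3 + 1) / 6 = 22/6 = 3.6667
  mean(X_2) = (8 + 6 + 5 + 9 + 1 + 4) / 6 = 33/6 = 5.5
  x̄ = (3.6667, 5.5),  deviation x̄ - mu_0 = (3.6667, 5.5) - (1, 1) = (2.6667, 4.5).

Step 2 — sample covariance matrix, S[i,j] = (1/(n-1)) · Σ_k (x_{k,i} - mean_i) · (x_{k,j} - mean_j), divisor n-1 = 5:
  S[X_1,X_1] = ((1.3333)·(1.3333) + (-0.6667)·(-0.6667) + (2.3333)·(2.3333) + (0.3333)·(0.3333) + (-0.6667)·(-0.6667) + (-2.6667)·(-2.6667)) / 5 = 15.3333/5 = 3.0667
  S[X_1,X_2] = ((1.3333)·(2.5) + (-0.6667)·(0.5) + (2.3333)·(-0.5) + (0.3333)·(3.5) + (-0.6667)·(-4.5) + (-2.6667)·(-1.5)) / 5 = 10/5 = 2
  S[X_2,X_2] = ((2.5)·(2.5) + (0.5)·(0.5) + (-0.5)·(-0.5) + (3.5)·(3.5) + (-4.5)·(-4.5) + (-1.5)·(-1.5)) / 5 = 41.5/5 = 8.3
  S = [[3.0667, 2],
 [2, 8.3]].

Step 3 — invert S. det(S) = 3.0667·8.3 - (2)² = 21.4533.
  S^{-1} = (1/det) · [[d, -b], [-b, a]] = [[0.3869, -0.0932],
 [-0.0932, 0.1429]].

Step 4 — quadratic form (x̄ - mu_0)^T · S^{-1} · (x̄ - mu_0):
  S^{-1} · (x̄ - mu_0) = (0.6122, 0.3947),
  (x̄ - mu_0)^T · [...] = (2.6667)·(0.6122) + (4.5)·(0.3947) = 3.4084.

Step 5 — scale by n: T² = 6 · 3.4084 = 20.4506.

T² ≈ 20.4506


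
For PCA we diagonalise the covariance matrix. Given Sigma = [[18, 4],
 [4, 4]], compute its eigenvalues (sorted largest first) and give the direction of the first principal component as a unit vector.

Step 1 — characteristic polynomial of 2×2 Sigma:
  det(Sigma - λI) = λ² - trace · λ + det = 0.
  trace = 18 + 4 = 22, det = 18·4 - (4)² = 56.
Step 2 — discriminant:
  Δ = trace² - 4·det = 484 - 224 = 260.
Step 3 — eigenvalues:
  λ = (trace ± √Δ)/2 = (22 ± 16.1245)/2,
  λ_1 = 19.0623,  λ_2 = 2.9377.

Step 4 — unit eigenvector for λ_1: solve (Sigma - λ_1 I)v = 0. First row:
  (18 - 19.0623)·v_x + (4)·v_y = 0, i.e. (-1.0623)·v_x + (4)·v_y = 0,
  so v ∝ (b, λ_1 - a) = (4, 1.0623) = u.
  ||u|| = √((4)² + (1.0623)²) = √(17.1284) ≈ 4.1386,
  v_1 = u/||u|| ≈ (0.9665, 0.2567) (||v_1|| = 1).

λ_1 = 19.0623,  λ_2 = 2.9377;  v_1 ≈ (0.9665, 0.2567)


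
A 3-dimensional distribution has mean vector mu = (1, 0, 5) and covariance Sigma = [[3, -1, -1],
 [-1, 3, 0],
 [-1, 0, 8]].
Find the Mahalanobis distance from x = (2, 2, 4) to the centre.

Step 1 — centre the observation: (x - mu) = (1, 2, -1).

Step 2 — invert Sigma (cofactor / det for 3×3, or solve directly):
  Sigma^{-1} = [[0.3934, 0.1311, 0.0492],
 [0.1311, 0.377, 0.0164],
 [0.0492, 0.0164, 0.1311]].

Step 3 — form the quadratic (x - mu)^T · Sigma^{-1} · (x - mu):
  Sigma^{-1} · (x - mu) = (0.6066, 0.8689, -0.0492).
  (x - mu)^T · [Sigma^{-1} · (x - mu)] = (1)·(0.6066) + (2)·(0.8689) + (-1)·(-0.0492) = 2.3934.

Step 4 — take square root: d = √(2.3934) ≈ 1.5471.

d(x, mu) = √(2.3934) ≈ 1.5471


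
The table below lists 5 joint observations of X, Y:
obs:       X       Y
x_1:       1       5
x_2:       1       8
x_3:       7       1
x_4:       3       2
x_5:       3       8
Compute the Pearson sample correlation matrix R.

Step 1 — column means:
  mean(X) = (1 + 1 + 7 + 3 + 3) / 5 = 15/5 = 3
  mean(Y) = (5 + 8 + 1 + 2 + 8) / 5 = 24/5 = 4.8

Step 2 — sample variances and covariances s[i,j] = (1/(n-1)) · Σ_k (x_{k,i} - mean_i) · (x_{k,j} - mean_j), with n-1 = 4:
  s[X,X] = ((-2)·(-2) + (-2)·(-2) + (4)·(4) + (0)·(0) + (0)·(0)) / 4 = 24/4 = 6
  s[X,Y] = ((-2)·(0.2) + (-2)·(3.2) + (4)·(-3.8) + (0)·(-2.8) + (0)·(3.2)) / 4 = -22/4 = -5.5
  s[Y,Y] = ((0.2)·(0.2) + (3.2)·(3.2) + (-3.8)·(-3.8) + (-2.8)·(-2.8) + (3.2)·(3.2)) / 4 = 42.8/4 = 10.7
  Sample standard deviations s_i = √(s[i,i]):
  s(X) = √(6) = 2.4495
  s(Y) = √(10.7) = 3.2711

Step 3 — r_{ij} = s_{ij} / (s_i · s_j):
  r[X,X] = 1 (diagonal).
  r[X,Y] = -5.5 / (2.4495 · 3.2711) = -5.5 / 8.0125 = -0.6864
  r[Y,Y] = 1 (diagonal).

R is symmetric with unit diagonal. Assembling:

R = [[1, -0.6864],
 [-0.6864, 1]]


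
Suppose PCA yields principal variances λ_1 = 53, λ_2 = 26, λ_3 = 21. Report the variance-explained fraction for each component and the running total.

Step 1 — total variance = trace(Sigma) = Σ λ_i = 53 + 26 + 21 = 100.

Step 2 — fraction explained by component i = λ_i / Σ λ:
  PC1: 53/100 = 0.53
  PC2: 26/100 = 0.26
  PC3: 21/100 = 0.21

Step 3 — cumulative fraction after k components = (λ_1 + ... + λ_k) / Σ λ:
  k = 1: 53/100 = 0.53
  k = 2: (53 + 26)/100 = 79/100 = 0.79
  k = 3: (53 + 26 + 21)/100 = 100/100 = 1

Summary (fraction, with percent):

explained: PC1 0.53 (53%), PC2 0.26 (26%), PC3 0.21 (21%);  cumulative: 0.53, 0.79, 1


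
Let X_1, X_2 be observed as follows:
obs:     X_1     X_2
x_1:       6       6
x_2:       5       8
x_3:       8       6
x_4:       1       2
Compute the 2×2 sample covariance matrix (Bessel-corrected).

Step 1 — column means:
  mean(X_1) = (6 + 5 + 8 + 1) / 4 = 20/4 = 5
  mean(X_2) = (6 + 8 + 6 + 2) / 4 = 22/4 = 5.5

Step 2 — sample covariance S[i,j] = (1/(n-1)) · Σ_k (x_{k,i} - mean_i) · (x_{k,j} - mean_j), with n-1 = 3.
  S[X_1,X_1] = ((1)·(1) + (0)·(0) + (3)·(3) + (-4)·(-4)) / 3 = 26/3 = 8.6667
  S[X_1,X_2] = ((1)·(0.5) + (0)·(2.5) + (3)·(0.5) + (-4)·(-3.5)) / 3 = 16/3 = 5.3333
  S[X_2,X_2] = ((0.5)·(0.5) + (2.5)·(2.5) + (0.5)·(0.5) + (-3.5)·(-3.5)) / 3 = 19/3 = 6.3333

S is symmetric (S[j,i] = S[i,j]). Assembling:

S = [[8.6667, 5.3333],
 [5.3333, 6.3333]]


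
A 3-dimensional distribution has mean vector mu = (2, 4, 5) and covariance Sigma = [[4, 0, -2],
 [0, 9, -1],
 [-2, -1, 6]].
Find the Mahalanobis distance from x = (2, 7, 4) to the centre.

Step 1 — centre the observation: (x - mu) = (0, 3, -1).

Step 2 — invert Sigma (cofactor / det for 3×3, or solve directly):
  Sigma^{-1} = [[0.3011, 0.0114, 0.1023],
 [0.0114, 0.1136, 0.0227],
 [0.1023, 0.0227, 0.2045]].

Step 3 — form the quadratic (x - mu)^T · Sigma^{-1} · (x - mu):
  Sigma^{-1} · (x - mu) = (-0.0682, 0.3182, -0.1364).
  (x - mu)^T · [Sigma^{-1} · (x - mu)] = (0)·(-0.0682) + (3)·(0.3182) + (-1)·(-0.1364) = 1.0909.

Step 4 — take square root: d = √(1.0909) ≈ 1.0445.

d(x, mu) = √(1.0909) ≈ 1.0445


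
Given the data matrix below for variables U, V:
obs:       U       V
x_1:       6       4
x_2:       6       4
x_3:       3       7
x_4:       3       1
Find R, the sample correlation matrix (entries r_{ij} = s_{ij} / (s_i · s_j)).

Step 1 — column means:
  mean(U) = (6 + 6 + 3 + 3) / 4 = 18/4 = 4.5
  mean(V) = (4 + 4 + 7 + 1) / 4 = 16/4 = 4

Step 2 — sample variances and covariances s[i,j] = (1/(n-1)) · Σ_k (x_{k,i} - mean_i) · (x_{k,j} - mean_j), with n-1 = 3:
  s[U,U] = ((1.5)·(1.5) + (1.5)·(1.5) + (-1.5)·(-1.5) + (-1.5)·(-1.5)) / 3 = 9/3 = 3
  s[U,V] = ((1.5)·(0) + (1.5)·(0) + (-1.5)·(3) + (-1.5)·(-3)) / 3 = 0/3 = 0
  s[V,V] = ((0)·(0) + (0)·(0) + (3)·(3) + (-3)·(-3)) / 3 = 18/3 = 6
  Sample standard deviations s_i = √(s[i,i]):
  s(U) = √(3) = 1.7321
  s(V) = √(6) = 2.4495

Step 3 — r_{ij} = s_{ij} / (s_i · s_j):
  r[U,U] = 1 (diagonal).
  r[U,V] = 0 / (1.7321 · 2.4495) = 0 / 4.2426 = 0
  r[V,V] = 1 (diagonal).

R is symmetric with unit diagonal. Assembling:

R = [[1, 0],
 [0, 1]]


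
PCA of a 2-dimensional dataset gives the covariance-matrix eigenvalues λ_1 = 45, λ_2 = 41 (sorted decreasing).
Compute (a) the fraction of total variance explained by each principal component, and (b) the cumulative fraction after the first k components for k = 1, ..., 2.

Step 1 — total variance = trace(Sigma) = Σ λ_i = 45 + 41 = 86.

Step 2 — fraction explained by component i = λ_i / Σ λ:
  PC1: 45/86 = 0.5233
  PC2: 41/86 = 0.4767

Step 3 — cumulative fraction after k components = (λ_1 + ... + λ_k) / Σ λ:
  k = 1: 45/86 = 0.5233
  k = 2: (45 + 41)/86 = 86/86 = 1

Summary (fraction, with percent):

explained: PC1 0.5233 (52.33%), PC2 0.4767 (47.67%);  cumulative: 0.5233, 1


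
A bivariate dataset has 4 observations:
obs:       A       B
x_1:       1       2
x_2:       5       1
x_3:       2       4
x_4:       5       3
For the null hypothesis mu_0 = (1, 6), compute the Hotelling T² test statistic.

Step 1 — sample mean vector:
  mean(A) = (1 + 5 + 2 + 5) / 4 = 13/4 = 3.25
  mean(B) = (2 + 1 + 4 + 3) / 4 = 10/4 = 2.5
  x̄ = (3.25, 2.5),  deviation x̄ - mu_0 = (3.25, 2.5) - (1, 6) = (2.25, -3.5).

Step 2 — sample covariance matrix, S[i,j] = (1/(n-1)) · Σ_k (x_{k,i} - mean_i) · (x_{k,j} - mean_j), divisor n-1 = 3:
  S[A,A] = ((-2.25)·(-2.25) + (1.75)·(1.75) + (-1.25)·(-1.25) + (1.75)·(1.75)) / 3 = 12.75/3 = 4.25
  S[A,B] = ((-2.25)·(-0.5) + (1.75)·(-1.5) + (-1.25)·(1.5) + (1.75)·(0.5)) / 3 = -2.5/3 = -0.8333
  S[B,B] = ((-0.5)·(-0.5) + (-1.5)·(-1.5) + (1.5)·(1.5) + (0.5)·(0.5)) / 3 = 5/3 = 1.6667
  S = [[4.25, -0.8333],
 [-0.8333, 1.6667]].

Step 3 — invert S. det(S) = 4.25·1.6667 - (-0.8333)² = 6.3889.
  S^{-1} = (1/det) · [[d, -b], [-b, a]] = [[0.2609, 0.1304],
 [0.1304, 0.6652]].

Step 4 — quadratic form (x̄ - mu_0)^T · S^{-1} · (x̄ - mu_0):
  S^{-1} · (x̄ - mu_0) = (0.1304, -2.0348),
  (x̄ - mu_0)^T · [...] = (2.25)·(0.1304) + (-3.5)·(-2.0348) = 7.4152.

Step 5 — scale by n: T² = 4 · 7.4152 = 29.6609.

T² ≈ 29.6609


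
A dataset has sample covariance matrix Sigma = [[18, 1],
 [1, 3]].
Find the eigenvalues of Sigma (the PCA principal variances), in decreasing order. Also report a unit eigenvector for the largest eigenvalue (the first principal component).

Step 1 — characteristic polynomial of 2×2 Sigma:
  det(Sigma - λI) = λ² - trace · λ + det = 0.
  trace = 18 + 3 = 21, det = 18·3 - (1)² = 53.
Step 2 — discriminant:
  Δ = trace² - 4·det = 441 - 212 = 229.
Step 3 — eigenvalues:
  λ = (trace ± √Δ)/2 = (21 ± 15.1327)/2,
  λ_1 = 18.0664,  λ_2 = 2.9336.

Step 4 — unit eigenvector for λ_1: solve (Sigma - λ_1 I)v = 0. First row:
  (18 - 18.0664)·v_x + (1)·v_y = 0, i.e. (-0.0664)·v_x + (1)·v_y = 0,
  so v ∝ (b, λ_1 - a) = (1, 0.0664) = u.
  ||u|| = √((1)² + (0.0664)²) = √(1.0044) ≈ 1.0022,
  v_1 = u/||u|| ≈ (0.9978, 0.0662) (||v_1|| = 1).

λ_1 = 18.0664,  λ_2 = 2.9336;  v_1 ≈ (0.9978, 0.0662)


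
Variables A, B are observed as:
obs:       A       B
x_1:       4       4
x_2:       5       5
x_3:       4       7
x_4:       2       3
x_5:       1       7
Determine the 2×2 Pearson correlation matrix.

Step 1 — column means:
  mean(A) = (4 + 5 + 4 + 2 + 1) / 5 = 16/5 = 3.2
  mean(B) = (4 + 5 + 7 + 3 + 7) / 5 = 26/5 = 5.2

Step 2 — sample variances and covariances s[i,j] = (1/(n-1)) · Σ_k (x_{k,i} - mean_i) · (x_{k,j} - mean_j), with n-1 = 4:
  s[A,A] = ((0.8)·(0.8) + (1.8)·(1.8) + (0.8)·(0.8) + (-1.2)·(-1.2) + (-2.2)·(-2.2)) / 4 = 10.8/4 = 2.7
  s[A,B] = ((0.8)·(-1.2) + (1.8)·(-0.2) + (0.8)·(1.8) + (-1.2)·(-2.2) + (-2.2)·(1.8)) / 4 = -1.2/4 = -0.3
  s[B,B] = ((-1.2)·(-1.2) + (-0.2)·(-0.2) + (1.8)·(1.8) + (-2.2)·(-2.2) + (1.8)·(1.8)) / 4 = 12.8/4 = 3.2
  Sample standard deviations s_i = √(s[i,i]):
  s(A) = √(2.7) = 1.6432
  s(B) = √(3.2) = 1.7889

Step 3 — r_{ij} = s_{ij} / (s_i · s_j):
  r[A,A] = 1 (diagonal).
  r[A,B] = -0.3 / (1.6432 · 1.7889) = -0.3 / 2.9394 = -0.1021
  r[B,B] = 1 (diagonal).

R is symmetric with unit diagonal. Assembling:

R = [[1, -0.1021],
 [-0.1021, 1]]


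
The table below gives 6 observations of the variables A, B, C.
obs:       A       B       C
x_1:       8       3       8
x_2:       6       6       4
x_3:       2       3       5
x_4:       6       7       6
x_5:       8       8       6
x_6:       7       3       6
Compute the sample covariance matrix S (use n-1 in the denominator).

Step 1 — column means:
  mean(A) = (8 + 6 + 2 + 6 + 8 + 7) / 6 = 37/6 = 6.1667
  mean(B) = (3 + 6 + 3 + 7 + 8 + 3) / 6 = 30/6 = 5
  mean(C) = (8 + 4 + 5 + 6 + 6 + 6) / 6 = 35/6 = 5.8333

Step 2 — sample covariance S[i,j] = (1/(n-1)) · Σ_k (x_{k,i} - mean_i) · (x_{k,j} - mean_j), with n-1 = 5.
  S[A,A] = ((1.8333)·(1.8333) + (-0.1667)·(-0.1667) + (-4.1667)·(-4.1667) + (-0.1667)·(-0.1667) + (1.8333)·(1.8333) + (0.8333)·(0.8333)) / 5 = 24.8333/5 = 4.9667
  S[A,B] = ((1.8333)·(-2) + (-0.1667)·(1) + (-4.1667)·(-2) + (-0.1667)·(2) + (1.8333)·(3) + (0.8333)·(-2)) / 5 = 8/5 = 1.6
  S[A,C] = ((1.8333)·(2.1667) + (-0.1667)·(-1.8333) + (-4.1667)·(-0.8333) + (-0.1667)·(0.1667) + (1.8333)·(0.1667) + (0.8333)·(0.1667)) / 5 = 8.1667/5 = 1.6333
  S[B,B] = ((-2)·(-2) + (1)·(1) + (-2)·(-2) + (2)·(2) + (3)·(3) + (-2)·(-2)) / 5 = 26/5 = 5.2
  S[B,C] = ((-2)·(2.1667) + (1)·(-1.8333) + (-2)·(-0.8333) + (2)·(0.1667) + (3)·(0.1667) + (-2)·(0.1667)) / 5 = -4/5 = -0.8
  S[C,C] = ((2.1667)·(2.1667) + (-1.8333)·(-1.8333) + (-0.8333)·(-0.8333) + (0.1667)·(0.1667) + (0.1667)·(0.1667) + (0.1667)·(0.1667)) / 5 = 8.8333/5 = 1.7667

S is symmetric (S[j,i] = S[i,j]). Assembling:

S = [[4.9667, 1.6, 1.6333],
 [1.6, 5.2, -0.8],
 [1.6333, -0.8, 1.7667]]


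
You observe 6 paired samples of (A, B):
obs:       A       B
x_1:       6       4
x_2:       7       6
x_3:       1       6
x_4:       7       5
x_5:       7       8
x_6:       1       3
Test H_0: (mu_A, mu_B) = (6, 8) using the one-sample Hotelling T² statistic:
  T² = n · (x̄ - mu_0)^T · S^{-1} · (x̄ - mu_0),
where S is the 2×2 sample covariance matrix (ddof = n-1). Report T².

Step 1 — sample mean vector:
  mean(A) = (6 + 7 + 1 + 7 + 7 + 1) / 6 = 29/6 = 4.8333
  mean(B) = (4 + 6 + 6 + 5 + 8 + 3) / 6 = 32/6 = 5.3333
  x̄ = (4.8333, 5.3333),  deviation x̄ - mu_0 = (4.8333, 5.3333) - (6, 8) = (-1.1667, -2.6667).

Step 2 — sample covariance matrix, S[i,j] = (1/(n-1)) · Σ_k (x_{k,i} - mean_i) · (x_{k,j} - mean_j), divisor n-1 = 5:
  S[A,A] = ((1.1667)·(1.1667) + (2.1667)·(2.1667) + (-3.8333)·(-3.8333) + (2.1667)·(2.1667) + (2.1667)·(2.1667) + (-3.8333)·(-3.8333)) / 5 = 44.8333/5 = 8.9667
  S[A,B] = ((1.1667)·(-1.3333) + (2.1667)·(0.6667) + (-3.8333)·(0.6667) + (2.1667)·(-0.3333) + (2.1667)·(2.6667) + (-3.8333)·(-2.3333)) / 5 = 11.3333/5 = 2.2667
  S[B,B] = ((-1.3333)·(-1.3333) + (0.6667)·(0.6667) + (0.6667)·(0.6667) + (-0.3333)·(-0.3333) + (2.6667)·(2.6667) + (-2.3333)·(-2.3333)) / 5 = 15.3333/5 = 3.0667
  S = [[8.9667, 2.2667],
 [2.2667, 3.0667]].

Step 3 — invert S. det(S) = 8.9667·3.0667 - (2.2667)² = 22.36.
  S^{-1} = (1/det) · [[d, -b], [-b, a]] = [[0.1371, -0.1014],
 [-0.1014, 0.401]].

Step 4 — quadratic form (x̄ - mu_0)^T · S^{-1} · (x̄ - mu_0):
  S^{-1} · (x̄ - mu_0) = (0.1103, -0.9511),
  (x̄ - mu_0)^T · [...] = (-1.1667)·(0.1103) + (-2.6667)·(-0.9511) = 2.4076.

Step 5 — scale by n: T² = 6 · 2.4076 = 14.4454.

T² ≈ 14.4454


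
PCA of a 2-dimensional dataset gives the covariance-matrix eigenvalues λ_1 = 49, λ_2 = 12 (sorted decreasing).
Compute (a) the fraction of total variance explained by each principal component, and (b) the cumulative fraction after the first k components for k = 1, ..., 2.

Step 1 — total variance = trace(Sigma) = Σ λ_i = 49 + 12 = 61.

Step 2 — fraction explained by component i = λ_i / Σ λ:
  PC1: 49/61 = 0.8033
  PC2: 12/61 = 0.1967

Step 3 — cumulative fraction after k components = (λ_1 + ... + λ_k) / Σ λ:
  k = 1: 49/61 = 0.8033
  k = 2: (49 + 12)/61 = 61/61 = 1

Summary (fraction, with percent):

explained: PC1 0.8033 (80.33%), PC2 0.1967 (19.67%);  cumulative: 0.8033, 1


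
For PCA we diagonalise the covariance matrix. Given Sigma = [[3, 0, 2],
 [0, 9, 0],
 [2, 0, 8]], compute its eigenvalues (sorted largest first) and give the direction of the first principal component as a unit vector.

Step 1 — characteristic polynomial p(λ) = det(λI - Sigma) = λ³ - tr·λ² + c_1·λ - det, where tr = trace, c_1 = sum of the principal 2×2 minors, det = det(Sigma):
  tr = 3 + 9 + 8 = 20,
  c_1 = (3·9 - (0)²) + (3·8 - (2)²) + (9·8 - (0)²) = 27 + 20 + 72 = 119,
  det = 3·(9·8 - (0)²) - (0)·((0)·8 - (0)·(2)) + (2)·((0)·(0) - 9·(2)) = 3·(72) - (0)·(0) + (2)·(-18) = 180.
  So p(λ) = λ³ - 20λ² + 119λ - 180.
Step 2 — look for an integer root (rational root theorem: any rational root is an integer divisor of 180). Testing λ = 9:
  p(9) = 729 - 1620 + 1071 - 180 = 0  ✓
  Dividing out (λ - 9): p(λ) = (λ - 9)(λ² - 11λ + 20).
Step 3 — remaining eigenvalues from the quadratic λ² - 11λ + 20 = 0:
  Δ = 11² - 4·20 = 121 - 80 = 41,  λ = (11 ± √41)/2 = (11 ± 6.4031)/2 ≈ 8.7016 or 2.2984.
  Sorted: λ_1 = 9,  λ_2 = 8.7016,  λ_3 = 2.2984  (check: sum = 20 = tr ✓).

Step 4 — unit eigenvector for λ_1 = 9: v spans the null space of (Sigma - λ_1 I), whose rows are
  r_1 = (-6, 0, 2),  r_2 = (0, 0, 0),  r_3 = (2, 0, -1).
  v is orthogonal to every row, so take v ∝ r_1 × r_3 = ((0)·(-1) - (2)·(0), (2)·(2) - (-6)·(-1), (-6)·(0) - (0)·(2)) = (0, -2, 0).
  Rescale (divide by 2; multiply by -1 so the first nonzero entry is positive): u = (0, 1, 0).
  ||u|| = √((0)² + (1)² + (0)²) = √(1) = 1,  v_1 = u/||u|| ≈ (0, 1, 0) (||v_1|| = 1).

λ_1 = 9,  λ_2 = 8.7016,  λ_3 = 2.2984;  v_1 ≈ (0, 1, 0)


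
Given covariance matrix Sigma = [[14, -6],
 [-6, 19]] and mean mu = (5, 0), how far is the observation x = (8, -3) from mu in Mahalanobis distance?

Step 1 — centre the observation: (x - mu) = (3, -3).

Step 2 — invert Sigma. det(Sigma) = 14·19 - (-6)² = 230.
  Sigma^{-1} = (1/det) · [[d, -b], [-b, a]] = [[0.0826, 0.0261],
 [0.0261, 0.0609]].

Step 3 — form the quadratic (x - mu)^T · Sigma^{-1} · (x - mu):
  Sigma^{-1} · (x - mu) = (0.1696, -0.1043).
  (x - mu)^T · [Sigma^{-1} · (x - mu)] = (3)·(0.1696) + (-3)·(-0.1043) = 0.8217.

Step 4 — take square root: d = √(0.8217) ≈ 0.9065.

d(x, mu) = √(0.8217) ≈ 0.9065


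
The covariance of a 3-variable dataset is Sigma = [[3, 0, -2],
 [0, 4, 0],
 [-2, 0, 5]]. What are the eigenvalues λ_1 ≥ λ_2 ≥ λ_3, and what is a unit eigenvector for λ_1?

Step 1 — characteristic polynomial p(λ) = det(λI - Sigma) = λ³ - tr·λ² + c_1·λ - det, where tr = trace, c_1 = sum of the principal 2×2 minors, det = det(Sigma):
  tr = 3 + 4 + 5 = 12,
  c_1 = (3·4 - (0)²) + (3·5 - (-2)²) + (4·5 - (0)²) = 12 + 11 + 20 = 43,
  det = 3·(4·5 - (0)²) - (0)·((0)·5 - (0)·(-2)) + (-2)·((0)·(0) - 4·(-2)) = 3·(20) - (0)·(0) + (-2)·(8) = 44.
  So p(λ) = λ³ - 12λ² + 43λ - 44.
Step 2 — look for an integer root (rational root theorem: any rational root is an integer divisor of 44). Testing λ = 4:
  p(4) = 64 - 192 + 172 - 44 = 0  ✓
  Dividing out (λ - 4): p(λ) = (λ - 4)(λ² - 8λ + 11).
Step 3 — remaining eigenvalues from the quadratic λ² - 8λ + 11 = 0:
  Δ = 8² - 4·11 = 64 - 44 = 20,  λ = (8 ± √20)/2 = (8 ± 4.4721)/2 ≈ 6.2361 or 1.7639.
  Sorted: λ_1 = 6.2361,  λ_2 = 4,  λ_3 = 1.7639  (check: sum = 12 = tr ✓).

Step 4 — unit eigenvector for λ_1 ≈ 6.2361: v spans the null space of (Sigma - λ_1 I), whose rows are
  r_1 = (-3.2361, 0, -2),  r_2 = (0, -2.2361, 0),  r_3 = (-2, 0, -1.2361).
  v is orthogonal to every row, so take v ∝ r_1 × r_2 = ((0)·(0) - (-2)·(-2.2361), (-2)·(0) - (-3.2361)·(0), (-3.2361)·(-2.2361) - (0)·(0)) ≈ (-4.4721, 0, 7.2361).
  Rescale (multiply by -1 so the first nonzero entry is positive): u = (4.4721, 0, -7.2361).
  ||u|| = √((4.4721)² + (0)² + (-7.2361)²) = √(72.3607) ≈ 8.5065,  v_1 = u/||u|| ≈ (0.5257, 0, -0.8507) (||v_1|| = 1).

λ_1 = 6.2361,  λ_2 = 4,  λ_3 = 1.7639;  v_1 ≈ (0.5257, 0, -0.8507)


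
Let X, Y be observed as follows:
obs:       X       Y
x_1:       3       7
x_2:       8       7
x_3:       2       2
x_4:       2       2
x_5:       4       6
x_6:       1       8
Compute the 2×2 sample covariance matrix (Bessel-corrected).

Step 1 — column means:
  mean(X) = (3 + 8 + 2 + 2 + 4 + 1) / 6 = 20/6 = 3.3333
  mean(Y) = (7 + 7 + 2 + 2 + 6 + 8) / 6 = 32/6 = 5.3333

Step 2 — sample covariance S[i,j] = (1/(n-1)) · Σ_k (x_{k,i} - mean_i) · (x_{k,j} - mean_j), with n-1 = 5.
  S[X,X] = ((-0.3333)·(-0.3333) + (4.6667)·(4.6667) + (-1.3333)·(-1.3333) + (-1.3333)·(-1.3333) + (0.6667)·(0.6667) + (-2.3333)·(-2.3333)) / 5 = 31.3333/5 = 6.2667
  S[X,Y] = ((-0.3333)·(1.6667) + (4.6667)·(1.6667) + (-1.3333)·(-3.3333) + (-1.3333)·(-3.3333) + (0.6667)·(0.6667) + (-2.3333)·(2.6667)) / 5 = 10.3333/5 = 2.0667
  S[Y,Y] = ((1.6667)·(1.6667) + (1.6667)·(1.6667) + (-3.3333)·(-3.3333) + (-3.3333)·(-3.3333) + (0.6667)·(0.6667) + (2.6667)·(2.6667)) / 5 = 35.3333/5 = 7.0667

S is symmetric (S[j,i] = S[i,j]). Assembling:

S = [[6.2667, 2.0667],
 [2.0667, 7.0667]]


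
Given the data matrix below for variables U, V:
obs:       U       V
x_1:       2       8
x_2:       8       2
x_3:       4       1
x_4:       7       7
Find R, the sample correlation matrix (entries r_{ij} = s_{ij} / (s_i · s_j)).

Step 1 — column means:
  mean(U) = (2 + 8 + 4 + 7) / 4 = 21/4 = 5.25
  mean(V) = (8 + 2 + 1 + 7) / 4 = 18/4 = 4.5

Step 2 — sample variances and covariances s[i,j] = (1/(n-1)) · Σ_k (x_{k,i} - mean_i) · (x_{k,j} - mean_j), with n-1 = 3:
  s[U,U] = ((-3.25)·(-3.25) + (2.75)·(2.75) + (-1.25)·(-1.25) + (1.75)·(1.75)) / 3 = 22.75/3 = 7.5833
  s[U,V] = ((-3.25)·(3.5) + (2.75)·(-2.5) + (-1.25)·(-3.5) + (1.75)·(2.5)) / 3 = -9.5/3 = -3.1667
  s[V,V] = ((3.5)·(3.5) + (-2.5)·(-2.5) + (-3.5)·(-3.5) + (2.5)·(2.5)) / 3 = 37/3 = 12.3333
  Sample standard deviations s_i = √(s[i,i]):
  s(U) = √(7.5833) = 2.7538
  s(V) = √(12.3333) = 3.5119

Step 3 — r_{ij} = s_{ij} / (s_i · s_j):
  r[U,U] = 1 (diagonal).
  r[U,V] = -3.1667 / (2.7538 · 3.5119) = -3.1667 / 9.671 = -0.3274
  r[V,V] = 1 (diagonal).

R is symmetric with unit diagonal. Assembling:

R = [[1, -0.3274],
 [-0.3274, 1]]


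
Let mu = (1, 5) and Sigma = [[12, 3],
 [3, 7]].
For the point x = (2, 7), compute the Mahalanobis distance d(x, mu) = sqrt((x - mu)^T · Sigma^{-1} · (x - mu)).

Step 1 — centre the observation: (x - mu) = (1, 2).

Step 2 — invert Sigma. det(Sigma) = 12·7 - (3)² = 75.
  Sigma^{-1} = (1/det) · [[d, -b], [-b, a]] = [[0.0933, -0.04],
 [-0.04, 0.16]].

Step 3 — form the quadratic (x - mu)^T · Sigma^{-1} · (x - mu):
  Sigma^{-1} · (x - mu) = (0.0133, 0.28).
  (x - mu)^T · [Sigma^{-1} · (x - mu)] = (1)·(0.0133) + (2)·(0.28) = 0.5733.

Step 4 — take square root: d = √(0.5733) ≈ 0.7572.

d(x, mu) = √(0.5733) ≈ 0.7572


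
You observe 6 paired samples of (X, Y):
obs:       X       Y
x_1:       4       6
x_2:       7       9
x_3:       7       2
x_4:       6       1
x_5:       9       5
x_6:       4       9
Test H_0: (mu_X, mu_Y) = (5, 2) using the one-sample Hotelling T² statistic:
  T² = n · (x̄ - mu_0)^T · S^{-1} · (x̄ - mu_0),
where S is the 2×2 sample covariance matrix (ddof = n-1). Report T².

Step 1 — sample mean vector:
  mean(X) = (4 + 7 + 7 + 6 + 9 + 4) / 6 = 37/6 = 6.1667
  mean(Y) = (6 + 9 + 2 + 1 + 5 + 9) / 6 = 32/6 = 5.3333
  x̄ = (6.1667, 5.3333),  deviation x̄ - mu_0 = (6.1667, 5.3333) - (5, 2) = (1.1667, 3.3333).

Step 2 — sample covariance matrix, S[i,j] = (1/(n-1)) · Σ_k (x_{k,i} - mean_i) · (x_{k,j} - mean_j), divisor n-1 = 5:
  S[X,X] = ((-2.1667)·(-2.1667) + (0.8333)·(0.8333) + (0.8333)·(0.8333) + (-0.1667)·(-0.1667) + (2.8333)·(2.8333) + (-2.1667)·(-2.1667)) / 5 = 18.8333/5 = 3.7667
  S[X,Y] = ((-2.1667)·(0.6667) + (0.8333)·(3.6667) + (0.8333)·(-3.3333) + (-0.1667)·(-4.3333) + (2.8333)·(-0.3333) + (-2.1667)·(3.6667)) / 5 = -9.3333/5 = -1.8667
  S[Y,Y] = ((0.6667)·(0.6667) + (3.6667)·(3.6667) + (-3.3333)·(-3.3333) + (-4.3333)·(-4.3333) + (-0.3333)·(-0.3333) + (3.6667)·(3.6667)) / 5 = 57.3333/5 = 11.4667
  S = [[3.7667, -1.8667],
 [-1.8667, 11.4667]].

Step 3 — invert S. det(S) = 3.7667·11.4667 - (-1.8667)² = 39.7067.
  S^{-1} = (1/det) · [[d, -b], [-b, a]] = [[0.2888, 0.047],
 [0.047, 0.0949]].

Step 4 — quadratic form (x̄ - mu_0)^T · S^{-1} · (x̄ - mu_0):
  S^{-1} · (x̄ - mu_0) = (0.4936, 0.3711),
  (x̄ - mu_0)^T · [...] = (1.1667)·(0.4936) + (3.3333)·(0.3711) = 1.8127.

Step 5 — scale by n: T² = 6 · 1.8127 = 10.8764.

T² ≈ 10.8764


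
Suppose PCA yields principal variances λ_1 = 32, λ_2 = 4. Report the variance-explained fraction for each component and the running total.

Step 1 — total variance = trace(Sigma) = Σ λ_i = 32 + 4 = 36.

Step 2 — fraction explained by component i = λ_i / Σ λ:
  PC1: 32/36 = 0.8889
  PC2: 4/36 = 0.1111

Step 3 — cumulative fraction after k components = (λ_1 + ... + λ_k) / Σ λ:
  k = 1: 32/36 = 0.8889
  k = 2: (32 + 4)/36 = 36/36 = 1

Summary (fraction, with percent):

explained: PC1 0.8889 (88.89%), PC2 0.1111 (11.11%);  cumulative: 0.8889, 1


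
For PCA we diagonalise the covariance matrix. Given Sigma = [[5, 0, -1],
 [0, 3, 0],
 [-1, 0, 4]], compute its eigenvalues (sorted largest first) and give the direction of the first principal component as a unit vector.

Step 1 — characteristic polynomial p(λ) = det(λI - Sigma) = λ³ - tr·λ² + c_1·λ - det, where tr = trace, c_1 = sum of the principal 2×2 minors, det = det(Sigma):
  tr = 5 + 3 + 4 = 12,
  c_1 = (5·3 - (0)²) + (5·4 - (-1)²) + (3·4 - (0)²) = 15 + 19 + 12 = 46,
  det = 5·(3·4 - (0)²) - (0)·((0)·4 - (0)·(-1)) + (-1)·((0)·(0) - 3·(-1)) = 5·(12) - (0)·(0) + (-1)·(3) = 57.
  So p(λ) = λ³ - 12λ² + 46λ - 57.
Step 2 — look for an integer root (rational root theorem: any rational root is an integer divisor of 57). Testing λ = 3:
  p(3) = 27 - 108 + 138 - 57 = 0  ✓
  Dividing out (λ - 3): p(λ) = (λ - 3)(λ² - 9λ + 19).
Step 3 — remaining eigenvalues from the quadratic λ² - 9λ + 19 = 0:
  Δ = 9² - 4·19 = 81 - 76 = 5,  λ = (9 ± √5)/2 = (9 ± 2.2361)/2 ≈ 5.618 or 3.382.
  Sorted: λ_1 = 5.618,  λ_2 = 3.382,  λ_3 = 3  (check: sum = 12 = tr ✓).

Step 4 — unit eigenvector for λ_1 ≈ 5.618: v spans the null space of (Sigma - λ_1 I), whose rows are
  r_1 = (-0.618, 0, -1),  r_2 = (0, -2.618, 0),  r_3 = (-1, 0, -1.618).
  v is orthogonal to every row, so take v ∝ r_1 × r_2 = ((0)·(0) - (-1)·(-2.618), (-1)·(0) - (-0.618)·(0), (-0.618)·(-2.618) - (0)·(0)) ≈ (-2.618, 0, 1.618).
  Rescale (multiply by -1 so the first nonzero entry is positive): u = (2.618, 0, -1.618).
  ||u|| = √((2.618)² + (0)² + (-1.618)²) = √(9.4721) ≈ 3.0777,  v_1 = u/||u|| ≈ (0.8507, 0, -0.5257) (||v_1|| = 1).

λ_1 = 5.618,  λ_2 = 3.382,  λ_3 = 3;  v_1 ≈ (0.8507, 0, -0.5257)


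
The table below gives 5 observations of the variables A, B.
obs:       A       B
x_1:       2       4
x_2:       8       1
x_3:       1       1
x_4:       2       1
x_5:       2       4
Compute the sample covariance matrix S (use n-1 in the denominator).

Step 1 — column means:
  mean(A) = (2 + 8 + 1 + 2 + 2) / 5 = 15/5 = 3
  mean(B) = (4 + 1 + 1 + 1 + 4) / 5 = 11/5 = 2.2

Step 2 — sample covariance S[i,j] = (1/(n-1)) · Σ_k (x_{k,i} - mean_i) · (x_{k,j} - mean_j), with n-1 = 4.
  S[A,A] = ((-1)·(-1) + (5)·(5) + (-2)·(-2) + (-1)·(-1) + (-1)·(-1)) / 4 = 32/4 = 8
  S[A,B] = ((-1)·(1.8) + (5)·(-1.2) + (-2)·(-1.2) + (-1)·(-1.2) + (-1)·(1.8)) / 4 = -6/4 = -1.5
  S[B,B] = ((1.8)·(1.8) + (-1.2)·(-1.2) + (-1.2)·(-1.2) + (-1.2)·(-1.2) + (1.8)·(1.8)) / 4 = 10.8/4 = 2.7

S is symmetric (S[j,i] = S[i,j]). Assembling:

S = [[8, -1.5],
 [-1.5, 2.7]]


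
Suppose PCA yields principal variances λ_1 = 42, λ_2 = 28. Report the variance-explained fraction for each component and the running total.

Step 1 — total variance = trace(Sigma) = Σ λ_i = 42 + 28 = 70.

Step 2 — fraction explained by component i = λ_i / Σ λ:
  PC1: 42/70 = 0.6
  PC2: 28/70 = 0.4

Step 3 — cumulative fraction after k components = (λ_1 + ... + λ_k) / Σ λ:
  k = 1: 42/70 = 0.6
  k = 2: (42 + 28)/70 = 70/70 = 1

Summary (fraction, with percent):

explained: PC1 0.6 (60%), PC2 0.4 (40%);  cumulative: 0.6, 1


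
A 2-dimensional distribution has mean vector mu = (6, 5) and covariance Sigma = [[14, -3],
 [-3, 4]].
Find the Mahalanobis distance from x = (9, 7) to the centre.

Step 1 — centre the observation: (x - mu) = (3, 2).

Step 2 — invert Sigma. det(Sigma) = 14·4 - (-3)² = 47.
  Sigma^{-1} = (1/det) · [[d, -b], [-b, a]] = [[0.0851, 0.0638],
 [0.0638, 0.2979]].

Step 3 — form the quadratic (x - mu)^T · Sigma^{-1} · (x - mu):
  Sigma^{-1} · (x - mu) = (0.383, 0.7872).
  (x - mu)^T · [Sigma^{-1} · (x - mu)] = (3)·(0.383) + (2)·(0.7872) = 2.7234.

Step 4 — take square root: d = √(2.7234) ≈ 1.6503.

d(x, mu) = √(2.7234) ≈ 1.6503


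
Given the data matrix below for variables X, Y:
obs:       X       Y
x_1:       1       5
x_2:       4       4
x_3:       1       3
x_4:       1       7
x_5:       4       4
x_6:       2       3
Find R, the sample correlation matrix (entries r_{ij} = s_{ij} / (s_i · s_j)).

Step 1 — column means:
  mean(X) = (1 + 4 + 1 + 1 + 4 + 2) / 6 = 13/6 = 2.1667
  mean(Y) = (5 + 4 + 3 + 7 + 4 + 3) / 6 = 26/6 = 4.3333

Step 2 — sample variances and covariances s[i,j] = (1/(n-1)) · Σ_k (x_{k,i} - mean_i) · (x_{k,j} - mean_j), with n-1 = 5:
  s[X,X] = ((-1.1667)·(-1.1667) + (1.8333)·(1.8333) + (-1.1667)·(-1.1667) + (-1.1667)·(-1.1667) + (1.8333)·(1.8333) + (-0.1667)·(-0.1667)) / 5 = 10.8333/5 = 2.1667
  s[X,Y] = ((-1.1667)·(0.6667) + (1.8333)·(-0.3333) + (-1.1667)·(-1.3333) + (-1.1667)·(2.6667) + (1.8333)·(-0.3333) + (-0.1667)·(-1.3333)) / 5 = -3.3333/5 = -0.6667
  s[Y,Y] = ((0.6667)·(0.6667) + (-0.3333)·(-0.3333) + (-1.3333)·(-1.3333) + (2.6667)·(2.6667) + (-0.3333)·(-0.3333) + (-1.3333)·(-1.3333)) / 5 = 11.3333/5 = 2.2667
  Sample standard deviations s_i = √(s[i,i]):
  s(X) = √(2.1667) = 1.472
  s(Y) = √(2.2667) = 1.5055

Step 3 — r_{ij} = s_{ij} / (s_i · s_j):
  r[X,X] = 1 (diagonal).
  r[X,Y] = -0.6667 / (1.472 · 1.5055) = -0.6667 / 2.2161 = -0.3008
  r[Y,Y] = 1 (diagonal).

R is symmetric with unit diagonal. Assembling:

R = [[1, -0.3008],
 [-0.3008, 1]]
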